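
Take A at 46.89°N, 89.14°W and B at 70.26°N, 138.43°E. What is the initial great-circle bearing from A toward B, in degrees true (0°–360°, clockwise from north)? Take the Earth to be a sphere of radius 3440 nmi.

342.9°

N = sin Δλ·cos φ₂ = -0.2493;  D = cos φ₁ sin φ₂ − sin φ₁ cos φ₂ cos Δλ = +0.8096
initial course = atan2(N, D) = 342.89°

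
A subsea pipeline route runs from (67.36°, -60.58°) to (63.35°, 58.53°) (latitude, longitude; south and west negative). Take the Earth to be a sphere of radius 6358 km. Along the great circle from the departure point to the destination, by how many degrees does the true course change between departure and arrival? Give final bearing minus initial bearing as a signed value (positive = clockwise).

At departure: θ₁ = atan2(sin Δλ cos φ₂, cos φ₁ sin φ₂ − sin φ₁ cos φ₂ cos Δλ) = 35.70°
At arrival: θ₂ = atan2(sin Δλ cos φ₁, −cos φ₂ sin φ₁ + sin φ₂ cos φ₁ cos Δλ) = 149.95°
Δθ = θ₂ − θ₁ = +114.3°

+114.3°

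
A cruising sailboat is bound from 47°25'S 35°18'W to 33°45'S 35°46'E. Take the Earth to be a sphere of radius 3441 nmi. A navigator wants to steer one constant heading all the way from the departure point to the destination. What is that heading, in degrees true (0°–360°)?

75.7°

Meridional parts: M(φ₁)=-0.9423, M(φ₂)=-0.6264 → ΔM = +0.3159;  Δλ = +1.2403 rad
tan C = Δλ / ΔM = +3.9260 → C = 75.71°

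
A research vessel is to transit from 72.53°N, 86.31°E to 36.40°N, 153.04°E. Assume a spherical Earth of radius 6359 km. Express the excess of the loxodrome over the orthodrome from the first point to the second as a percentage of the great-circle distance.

4.0%

Great circle: σ = 0.8480 rad → d_gc = Rσ = 5392.2 km
Rhumb: Δφ = -0.6306, Δλ = +1.1647, Δψ = -1.1902, q = Δφ/Δψ = 0.5298 → d_rh = R√(Δφ²+q²Δλ²) = 5610.4 km
Excess = (5610.4 − 5392.2) / 5392.2 = 218.2 / 5392.2 = 4.047% ≈ 4.0%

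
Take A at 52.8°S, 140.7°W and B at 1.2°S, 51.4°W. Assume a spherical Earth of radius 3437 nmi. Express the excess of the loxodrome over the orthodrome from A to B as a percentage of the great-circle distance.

Great circle: σ = 1.5467 rad → d_gc = Rσ = 5316.1 nmi
Rhumb: Δφ = +0.9006, Δλ = +1.5586, Δψ = +1.0681, q = Δφ/Δψ = 0.8432 → d_rh = R√(Δφ²+q²Δλ²) = 5475.6 nmi
Excess = (5475.6 − 5316.1) / 5316.1 = 159.5 / 5316.1 = 3.00% ≈ 3.0%

3.0%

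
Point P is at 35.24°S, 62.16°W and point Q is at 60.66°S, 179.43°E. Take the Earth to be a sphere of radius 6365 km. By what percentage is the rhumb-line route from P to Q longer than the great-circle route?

Great circle: σ = 1.2529 rad → d_gc = Rσ = 7974.6 km
Rhumb: Δφ = -0.4437, Δλ = -2.0666, Δψ = -0.6823, q = Δφ/Δψ = 0.6503 → d_rh = R√(Δφ²+q²Δλ²) = 9007.9 km
Excess = (9007.9 − 7974.6) / 7974.6 = 1033.3 / 7974.6 = 12.96% ≈ 13.0%

13.0%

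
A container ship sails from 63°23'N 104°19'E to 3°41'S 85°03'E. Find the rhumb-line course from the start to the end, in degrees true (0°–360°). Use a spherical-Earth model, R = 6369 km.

192.6°

Meridional parts: M(φ₁)=+1.4416, M(φ₂)=-0.0643 → ΔM = -1.5060;  Δλ = -0.3363 rad
tan C = Δλ / ΔM = +0.2233 → C = 192.59°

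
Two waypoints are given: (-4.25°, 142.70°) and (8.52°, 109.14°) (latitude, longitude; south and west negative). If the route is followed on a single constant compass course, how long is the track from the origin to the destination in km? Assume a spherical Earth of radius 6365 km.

Δψ = ln[tan(π/4+φ₂/2)/tan(π/4+φ₁/2)] = +0.2235;  Δφ = +0.2229 rad,  Δλ = -0.5857 rad
q = Δφ/Δψ = 0.9972
d = R·√(Δφ² + q²Δλ²) = 6365·0.62519 = 3979 km

3979 km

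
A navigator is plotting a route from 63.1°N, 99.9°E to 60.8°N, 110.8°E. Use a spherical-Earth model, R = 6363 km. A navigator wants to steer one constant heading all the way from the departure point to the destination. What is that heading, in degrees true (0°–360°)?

114.2°

Meridional parts: M(φ₁)=+1.4306, M(φ₂)=+1.3452 → ΔM = -0.0854;  Δλ = +0.1902 rad
tan C = Δλ / ΔM = -2.2273 → C = 114.18°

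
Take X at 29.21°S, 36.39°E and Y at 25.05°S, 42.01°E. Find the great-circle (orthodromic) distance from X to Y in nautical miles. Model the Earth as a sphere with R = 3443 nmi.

391 nmi

Haversine: a = sin²(Δφ/2)+cos φ₁ cos φ₂ sin²(Δλ/2) = 0.00322;  σ = 2·atan2(√a,√(1−a))
σ = 6.504° → d = Rσ = 3443·0.11351 = 391 nmi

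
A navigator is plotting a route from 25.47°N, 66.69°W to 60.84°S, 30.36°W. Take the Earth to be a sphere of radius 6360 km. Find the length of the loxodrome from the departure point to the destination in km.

Δψ = ln[tan(π/4+φ₂/2)/tan(π/4+φ₁/2)] = -1.8066;  Δφ = -1.5064 rad,  Δλ = +0.6341 rad
q = Δφ/Δψ = 0.8338
d = R·√(Δφ² + q²Δλ²) = 6360·1.59648 = 10154 km

10154 km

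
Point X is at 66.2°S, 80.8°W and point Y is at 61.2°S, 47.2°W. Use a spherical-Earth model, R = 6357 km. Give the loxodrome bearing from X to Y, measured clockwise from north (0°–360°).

Meridional parts: M(φ₁)=-1.5572, M(φ₂)=-1.3596 → ΔM = +0.1975;  Δλ = +0.5864 rad
tan C = Δλ / ΔM = +2.9687 → C = 71.38°

71.4°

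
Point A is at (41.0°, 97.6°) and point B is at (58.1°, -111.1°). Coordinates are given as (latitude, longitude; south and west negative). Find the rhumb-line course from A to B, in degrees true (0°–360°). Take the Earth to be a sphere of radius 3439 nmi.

80.0°

Δψ = ln[tan(π/4+φ₂/2)/tan(π/4+φ₁/2)] = +0.4666
Δλ = +2.6407 rad (taken the short way round)
course = atan2(Δλ, Δψ) = 79.98°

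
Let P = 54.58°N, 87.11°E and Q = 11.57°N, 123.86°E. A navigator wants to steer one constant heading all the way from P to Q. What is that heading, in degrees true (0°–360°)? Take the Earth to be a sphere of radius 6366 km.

Meridional parts: M(φ₁)=+1.1415, M(φ₂)=+0.2033 → ΔM = -0.9382;  Δλ = +0.6414 rad
tan C = Δλ / ΔM = -0.6837 → C = 145.64°

145.6°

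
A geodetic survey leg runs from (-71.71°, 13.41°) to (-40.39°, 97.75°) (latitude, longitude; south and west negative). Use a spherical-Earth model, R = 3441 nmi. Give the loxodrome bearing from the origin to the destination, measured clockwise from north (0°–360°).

54.4°

Meridional parts: M(φ₁)=-1.8265, M(φ₂)=-0.7718 → ΔM = +1.0547;  Δλ = +1.4720 rad
tan C = Δλ / ΔM = +1.3957 → C = 54.38°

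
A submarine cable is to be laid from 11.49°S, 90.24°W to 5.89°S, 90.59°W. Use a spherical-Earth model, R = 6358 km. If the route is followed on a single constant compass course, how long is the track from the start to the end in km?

623 km

Rhumb course C = atan2(Δλ, Δψ) with Δψ = ln[tan(π/4+φ₂/2)/tan(π/4+φ₁/2)] = +0.0989, Δλ = -0.0061 → C = 356.47°
d = R·|Δφ| / |cos C| = 6358·0.09774 / 0.99810 = 623 km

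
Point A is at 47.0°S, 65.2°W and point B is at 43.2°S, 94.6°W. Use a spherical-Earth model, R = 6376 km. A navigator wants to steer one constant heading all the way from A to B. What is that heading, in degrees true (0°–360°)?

Δψ = ln[tan(π/4+φ₂/2)/tan(π/4+φ₁/2)] = +0.0940
Δλ = -0.5131 rad (taken the short way round)
course = atan2(Δλ, Δψ) = 280.38°

280.4°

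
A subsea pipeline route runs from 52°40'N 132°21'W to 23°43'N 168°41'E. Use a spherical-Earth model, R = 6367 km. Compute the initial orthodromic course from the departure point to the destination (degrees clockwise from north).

260.5°

N = sin Δλ·cos φ₂ = -0.7845;  D = cos φ₁ sin φ₂ − sin φ₁ cos φ₂ cos Δλ = -0.1314
initial course = atan2(N, D) = 260.49°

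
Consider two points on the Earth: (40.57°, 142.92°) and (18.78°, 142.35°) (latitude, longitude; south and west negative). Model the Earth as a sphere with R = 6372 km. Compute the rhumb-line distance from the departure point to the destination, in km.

2424 km

Δψ = ln[tan(π/4+φ₂/2)/tan(π/4+φ₁/2)] = -0.4421;  Δφ = -0.3803 rad,  Δλ = -0.0099 rad
q = Δφ/Δψ = 0.8601
d = R·√(Δφ² + q²Δλ²) = 6372·0.38040 = 2424 km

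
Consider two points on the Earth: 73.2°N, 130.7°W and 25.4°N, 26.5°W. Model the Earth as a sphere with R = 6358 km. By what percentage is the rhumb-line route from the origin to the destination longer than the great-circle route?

Great circle: σ = 1.2169 rad → d_gc = Rσ = 7736.9 km
Rhumb: Δφ = -0.8343, Δλ = +1.8186, Δψ = -1.4542, q = Δφ/Δψ = 0.5737 → d_rh = R√(Δφ²+q²Δλ²) = 8493.5 km
Excess = (8493.5 − 7736.9) / 7736.9 = 756.6 / 7736.9 = 9.78% ≈ 9.8%

9.8%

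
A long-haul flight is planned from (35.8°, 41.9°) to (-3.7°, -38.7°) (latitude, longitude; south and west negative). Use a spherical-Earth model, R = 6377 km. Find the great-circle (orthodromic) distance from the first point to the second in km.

9414 km

cos σ = sin φ₁ sin φ₂ + cos φ₁ cos φ₂ cos Δλ
      = sin(35.80°)sin(-3.70°) + cos(35.80°)cos(-3.70°)cos(-80.60°) = 0.0944
σ = 84.581° → d = Rσ = 6377·1.47621 = 9414 km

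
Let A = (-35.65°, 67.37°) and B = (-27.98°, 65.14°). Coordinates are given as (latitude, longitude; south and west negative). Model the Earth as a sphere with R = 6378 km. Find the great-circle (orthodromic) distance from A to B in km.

Haversine: a = sin²(Δφ/2)+cos φ₁ cos φ₂ sin²(Δλ/2) = 0.00475;  σ = 2·atan2(√a,√(1−a))
σ = 7.900° → d = Rσ = 6378·0.13788 = 879 km

879 km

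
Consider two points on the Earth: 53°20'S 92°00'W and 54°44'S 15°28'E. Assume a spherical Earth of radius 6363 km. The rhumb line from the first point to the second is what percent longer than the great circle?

11.7%

Great circle: σ = 0.9867 rad → d_gc = Rσ = 6278.5 km
Rhumb: Δφ = -0.0244, Δλ = +1.8756, Δψ = -0.0416, q = Δφ/Δψ = 0.5872 → d_rh = R√(Δφ²+q²Δλ²) = 7010.3 km
Excess = (7010.3 − 6278.5) / 6278.5 = 731.8 / 6278.5 = 11.66% ≈ 11.7%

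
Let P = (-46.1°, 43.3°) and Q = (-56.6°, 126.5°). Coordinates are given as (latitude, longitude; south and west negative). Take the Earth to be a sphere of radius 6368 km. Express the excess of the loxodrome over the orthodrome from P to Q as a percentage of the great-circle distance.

Great circle: σ = 0.8675 rad → d_gc = Rσ = 5524.2 km
Rhumb: Δφ = -0.1833, Δλ = +1.4521, Δψ = -0.2951, q = Δφ/Δψ = 0.6209 → d_rh = R√(Δφ²+q²Δλ²) = 5859.2 km
Excess = (5859.2 − 5524.2) / 5524.2 = 335.0 / 5524.2 = 6.06% ≈ 6.1%

6.1%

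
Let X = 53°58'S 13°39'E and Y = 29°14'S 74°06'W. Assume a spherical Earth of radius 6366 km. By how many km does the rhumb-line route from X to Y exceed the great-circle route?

Great circle: cos σ = sin φ₁ sin φ₂ + cos φ₁ cos φ₂ cos Δλ,  σ = 1.1428 rad → d_gc = 7274.8 km
Rhumb line: Δψ = +0.5893, q = Δφ/Δψ = 0.7326, d_rh = R√(Δφ²+q²Δλ²) = 7652.7 km
Excess = 7652.7 − 7274.8 = 377.9 ≈ 378 km

378 km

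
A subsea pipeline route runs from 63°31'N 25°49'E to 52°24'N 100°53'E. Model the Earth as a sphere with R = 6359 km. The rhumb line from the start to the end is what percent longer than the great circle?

Great circle: σ = 0.6773 rad → d_gc = Rσ = 4307.0 km
Rhumb: Δφ = -0.1940, Δλ = +1.3102, Δψ = -0.3693, q = Δφ/Δψ = 0.5254 → d_rh = R√(Δφ²+q²Δλ²) = 4547.9 km
Excess = (4547.9 − 4307.0) / 4307.0 = 240.9 / 4307.0 = 5.59% ≈ 5.6%

5.6%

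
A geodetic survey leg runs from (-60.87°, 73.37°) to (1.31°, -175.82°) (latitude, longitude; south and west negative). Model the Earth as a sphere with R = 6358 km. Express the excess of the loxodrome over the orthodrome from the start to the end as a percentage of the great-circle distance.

Great circle: σ = 1.7649 rad → d_gc = Rσ = 11221.1 km
Rhumb: Δφ = +1.0852, Δλ = +1.9340, Δψ = +1.3706, q = Δφ/Δψ = 0.7918 → d_rh = R√(Δφ²+q²Δλ²) = 11933.4 km
Excess = (11933.4 − 11221.1) / 11221.1 = 712.3 / 11221.1 = 6.348% ≈ 6.3%

6.3%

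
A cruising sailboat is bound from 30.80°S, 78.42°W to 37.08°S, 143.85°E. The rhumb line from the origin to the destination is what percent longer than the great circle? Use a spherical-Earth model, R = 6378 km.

12.7%

Great circle: σ = 1.7705 rad → d_gc = Rσ = 11292.2 km
Rhumb: Δφ = -0.1096, Δλ = -2.4038, Δψ = -0.1322, q = Δφ/Δψ = 0.8288 → d_rh = R√(Δφ²+q²Δλ²) = 12726.6 km
Excess = (12726.6 − 11292.2) / 11292.2 = 1434.4 / 11292.2 = 12.70% ≈ 12.7%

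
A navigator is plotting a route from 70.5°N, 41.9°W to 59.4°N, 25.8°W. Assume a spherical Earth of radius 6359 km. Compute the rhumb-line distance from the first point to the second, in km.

1439 km

Δψ = ln[tan(π/4+φ₂/2)/tan(π/4+φ₁/2)] = -0.4650;  Δφ = -0.1937 rad,  Δλ = +0.2810 rad
q = Δφ/Δψ = 0.4166
d = R·√(Δφ² + q²Δλ²) = 6359·0.22635 = 1439 km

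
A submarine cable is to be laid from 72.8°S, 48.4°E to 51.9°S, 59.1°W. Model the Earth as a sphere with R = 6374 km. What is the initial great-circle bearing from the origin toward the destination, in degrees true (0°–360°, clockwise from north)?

235.1°

N = sin Δλ·cos φ₂ = -0.5885;  D = cos φ₁ sin φ₂ − sin φ₁ cos φ₂ cos Δλ = -0.4100
initial course = atan2(N, D) = 235.14°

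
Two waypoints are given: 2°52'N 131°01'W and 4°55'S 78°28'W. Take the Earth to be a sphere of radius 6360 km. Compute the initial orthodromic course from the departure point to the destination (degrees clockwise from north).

98.3°

θ = atan2( sin Δλ·cos φ₂ ,  cos φ₁ sin φ₂ − sin φ₁ cos φ₂ cos Δλ )
  = atan2(+0.7910, -0.1159) = 98.34°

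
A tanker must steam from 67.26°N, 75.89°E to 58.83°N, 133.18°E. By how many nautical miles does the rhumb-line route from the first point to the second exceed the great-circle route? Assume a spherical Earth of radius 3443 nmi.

Great circle: cos σ = sin φ₁ sin φ₂ + cos φ₁ cos φ₂ cos Δλ,  σ = 0.4573 rad → d_gc = 1574.5 nmi
Rhumb line: Δψ = -0.3272, q = Δφ/Δψ = 0.4497, d_rh = R√(Δφ²+q²Δλ²) = 1628.9 nmi
Excess = 1628.9 − 1574.5 = 54.4 ≈ 54 nmi

54 nmi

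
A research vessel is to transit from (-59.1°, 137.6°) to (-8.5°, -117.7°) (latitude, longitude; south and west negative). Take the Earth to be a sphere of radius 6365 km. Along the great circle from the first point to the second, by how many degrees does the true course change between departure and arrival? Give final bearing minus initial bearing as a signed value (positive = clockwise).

At departure: θ₁ = atan2(sin Δλ cos φ₂, cos φ₁ sin φ₂ − sin φ₁ cos φ₂ cos Δλ) = 106.93°
At arrival: θ₂ = atan2(sin Δλ cos φ₁, −cos φ₂ sin φ₁ + sin φ₂ cos φ₁ cos Δλ) = 29.78°
Δθ = θ₂ − θ₁ = -77.1°

-77.1°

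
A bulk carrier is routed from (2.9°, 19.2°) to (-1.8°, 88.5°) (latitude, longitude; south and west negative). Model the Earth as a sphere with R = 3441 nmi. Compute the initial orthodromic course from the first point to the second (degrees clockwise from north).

93.0°

N = sin Δλ·cos φ₂ = +0.9350;  D = cos φ₁ sin φ₂ − sin φ₁ cos φ₂ cos Δλ = -0.0492
initial course = atan2(N, D) = 93.01°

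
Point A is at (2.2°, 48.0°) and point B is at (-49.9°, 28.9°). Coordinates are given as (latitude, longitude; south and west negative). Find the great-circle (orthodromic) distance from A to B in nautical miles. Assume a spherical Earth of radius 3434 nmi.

Haversine: a = sin²(Δφ/2)+cos φ₁ cos φ₂ sin²(Δλ/2) = 0.21057;  σ = 2·atan2(√a,√(1−a))
σ = 54.630° → d = Rσ = 3434·0.95348 = 3274 nmi

3274 nmi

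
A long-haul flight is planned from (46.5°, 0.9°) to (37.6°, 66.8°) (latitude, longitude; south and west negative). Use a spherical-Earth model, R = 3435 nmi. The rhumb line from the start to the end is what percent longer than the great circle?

Great circle: σ = 0.8429 rad → d_gc = Rσ = 2895.5 nmi
Rhumb: Δφ = -0.1553, Δλ = +1.1502, Δψ = -0.2097, q = Δφ/Δψ = 0.7406 → d_rh = R√(Δφ²+q²Δλ²) = 2974.2 nmi
Excess = (2974.2 − 2895.5) / 2895.5 = 78.7 / 2895.5 = 2.72% ≈ 2.7%

2.7%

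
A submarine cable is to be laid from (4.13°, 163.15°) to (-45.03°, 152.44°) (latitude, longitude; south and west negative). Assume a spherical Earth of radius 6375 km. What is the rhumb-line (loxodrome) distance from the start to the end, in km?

5574 km

Rhumb course C = atan2(Δλ, Δψ) with Δψ = ln[tan(π/4+φ₂/2)/tan(π/4+φ₁/2)] = -0.9543, Δλ = -0.1869 → C = 191.08°
d = R·|Δφ| / |cos C| = 6375·0.85800 / 0.98135 = 5574 km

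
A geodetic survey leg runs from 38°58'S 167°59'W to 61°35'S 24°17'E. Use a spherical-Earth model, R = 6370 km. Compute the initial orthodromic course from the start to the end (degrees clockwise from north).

N = sin Δλ·cos φ₂ = -0.1011;  D = cos φ₁ sin φ₂ − sin φ₁ cos φ₂ cos Δλ = -0.9763
initial course = atan2(N, D) = 185.91°

185.9°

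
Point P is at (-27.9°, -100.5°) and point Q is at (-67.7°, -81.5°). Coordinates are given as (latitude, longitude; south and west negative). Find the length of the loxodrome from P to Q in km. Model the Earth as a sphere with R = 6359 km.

4608 km

Rhumb course C = atan2(Δλ, Δψ) with Δψ = ln[tan(π/4+φ₂/2)/tan(π/4+φ₁/2)] = -1.1166, Δλ = +0.3316 → C = 163.46°
d = R·|Δφ| / |cos C| = 6359·0.69464 / 0.95862 = 4608 km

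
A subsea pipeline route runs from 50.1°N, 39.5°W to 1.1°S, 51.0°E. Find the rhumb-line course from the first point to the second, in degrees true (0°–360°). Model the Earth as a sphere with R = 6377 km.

Meridional parts: M(φ₁)=+1.0134, M(φ₂)=-0.0192 → ΔM = -1.0326;  Δλ = +1.5795 rad
tan C = Δλ / ΔM = -1.5297 → C = 123.17°

123.2°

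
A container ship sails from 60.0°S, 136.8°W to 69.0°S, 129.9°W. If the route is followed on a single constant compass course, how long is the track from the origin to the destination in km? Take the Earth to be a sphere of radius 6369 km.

1052 km

Rhumb course C = atan2(Δλ, Δψ) with Δψ = ln[tan(π/4+φ₂/2)/tan(π/4+φ₁/2)] = -0.3686, Δλ = +0.1204 → C = 161.91°
d = R·|Δφ| / |cos C| = 6369·0.15708 / 0.95056 = 1052 km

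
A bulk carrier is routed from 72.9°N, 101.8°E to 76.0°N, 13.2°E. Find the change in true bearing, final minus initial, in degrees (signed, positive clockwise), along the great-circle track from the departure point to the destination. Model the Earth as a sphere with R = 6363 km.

-86.5°

Initial bearing θ₁ = atan2(sin Δλ cos φ₂, cos φ₁ sin φ₂ − sin φ₁ cos φ₂ cos Δλ) = 319.15°
Final bearing θ₂ = (initial bearing from the destination back to the start) + 180° = 232.66°
Δθ = θ₂ − θ₁ = -86.5°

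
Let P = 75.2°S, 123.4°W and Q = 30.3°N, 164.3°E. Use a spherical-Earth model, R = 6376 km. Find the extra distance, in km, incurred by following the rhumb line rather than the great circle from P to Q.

269 km

Great circle: cos σ = sin φ₁ sin φ₂ + cos φ₁ cos φ₂ cos Δλ,  σ = 2.0051 rad → d_gc = 12784.2 km
Rhumb line: Δψ = +2.5965, q = Δφ/Δψ = 0.7091, d_rh = R√(Δφ²+q²Δλ²) = 13053.3 km
Excess = 13053.3 − 12784.2 = 269.1 ≈ 269 km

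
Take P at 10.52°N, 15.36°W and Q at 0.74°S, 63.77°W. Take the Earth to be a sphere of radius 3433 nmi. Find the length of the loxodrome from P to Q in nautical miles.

2963 nmi

Rhumb course C = atan2(Δλ, Δψ) with Δψ = ln[tan(π/4+φ₂/2)/tan(π/4+φ₁/2)] = -0.1976, Δλ = -0.8449 → C = 256.84°
d = R·|Δφ| / |cos C| = 3433·0.19652 / 0.22769 = 2963 nmi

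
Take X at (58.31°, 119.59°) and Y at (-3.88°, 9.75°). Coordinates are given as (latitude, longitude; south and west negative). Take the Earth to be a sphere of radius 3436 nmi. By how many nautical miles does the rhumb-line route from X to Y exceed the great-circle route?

Great circle: cos σ = sin φ₁ sin φ₂ + cos φ₁ cos φ₂ cos Δλ,  σ = 1.8085 rad → d_gc = 6214.0 nmi
Rhumb line: Δψ = -1.3272, q = Δφ/Δψ = 0.8178, d_rh = R√(Δφ²+q²Δλ²) = 6552.1 nmi
Excess = 6552.1 − 6214.0 = 338.1 ≈ 338 nmi

338 nmi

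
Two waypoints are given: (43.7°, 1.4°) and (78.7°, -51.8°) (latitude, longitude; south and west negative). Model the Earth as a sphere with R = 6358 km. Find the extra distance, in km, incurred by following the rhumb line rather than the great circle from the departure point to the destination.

Great circle: cos σ = sin φ₁ sin φ₂ + cos φ₁ cos φ₂ cos Δλ,  σ = 0.7039 rad → d_gc = 4475.2 km
Rhumb line: Δψ = +1.4637, q = Δφ/Δψ = 0.4173, d_rh = R√(Δφ²+q²Δλ²) = 4599.4 km
Excess = 4599.4 − 4475.2 = 124.2 ≈ 124 km

124 km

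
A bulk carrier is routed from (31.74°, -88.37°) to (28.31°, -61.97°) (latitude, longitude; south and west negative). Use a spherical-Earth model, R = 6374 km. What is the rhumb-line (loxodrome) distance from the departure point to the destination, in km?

2571 km

Rhumb course C = atan2(Δλ, Δψ) with Δψ = ln[tan(π/4+φ₂/2)/tan(π/4+φ₁/2)] = -0.0692, Δλ = +0.4608 → C = 98.54°
d = R·|Δφ| / |cos C| = 6374·0.05986 / 0.14844 = 2571 km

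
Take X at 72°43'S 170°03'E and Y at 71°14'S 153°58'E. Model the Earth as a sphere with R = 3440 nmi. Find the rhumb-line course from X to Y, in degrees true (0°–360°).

286.6°

Δψ = ln[tan(π/4+φ₂/2)/tan(π/4+φ₁/2)] = +0.0837
Δλ = -0.2807 rad (taken the short way round)
course = atan2(Δλ, Δψ) = 286.61°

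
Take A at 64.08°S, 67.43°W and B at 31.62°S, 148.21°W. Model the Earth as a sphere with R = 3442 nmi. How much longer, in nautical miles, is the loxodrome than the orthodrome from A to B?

183 nmi

Great circle: cos σ = sin φ₁ sin φ₂ + cos φ₁ cos φ₂ cos Δλ,  σ = 1.0108 rad → d_gc = 3479.2 nmi
Rhumb line: Δψ = +0.8869, q = Δφ/Δψ = 0.6388, d_rh = R√(Δφ²+q²Δλ²) = 3662.3 nmi
Excess = 3662.3 − 3479.2 = 183.1 ≈ 183 nmi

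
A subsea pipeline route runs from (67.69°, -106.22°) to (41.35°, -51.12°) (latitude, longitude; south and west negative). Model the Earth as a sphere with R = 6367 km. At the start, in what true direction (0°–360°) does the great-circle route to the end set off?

N = sin Δλ·cos φ₂ = +0.6157;  D = cos φ₁ sin φ₂ − sin φ₁ cos φ₂ cos Δλ = -0.1466
initial course = atan2(N, D) = 103.39°

103.4°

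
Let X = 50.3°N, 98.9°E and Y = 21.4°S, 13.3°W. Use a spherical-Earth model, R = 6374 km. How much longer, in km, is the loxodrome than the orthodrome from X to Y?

Great circle: cos σ = sin φ₁ sin φ₂ + cos φ₁ cos φ₂ cos Δλ,  σ = 2.1007 rad → d_gc = 13389.9 km
Rhumb line: Δψ = -1.4014, q = Δφ/Δψ = 0.8930, d_rh = R√(Δφ²+q²Δλ²) = 13706.3 km
Excess = 13706.3 − 13389.9 = 316.4 ≈ 316 km

316 km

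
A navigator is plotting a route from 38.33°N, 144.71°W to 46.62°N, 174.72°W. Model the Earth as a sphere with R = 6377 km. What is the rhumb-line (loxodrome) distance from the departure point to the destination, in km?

2625 km

Δψ = ln[tan(π/4+φ₂/2)/tan(π/4+φ₁/2)] = +0.1966;  Δφ = +0.1447 rad,  Δλ = -0.5238 rad
q = Δφ/Δψ = 0.7358
d = R·√(Δφ² + q²Δλ²) = 6377·0.41168 = 2625 km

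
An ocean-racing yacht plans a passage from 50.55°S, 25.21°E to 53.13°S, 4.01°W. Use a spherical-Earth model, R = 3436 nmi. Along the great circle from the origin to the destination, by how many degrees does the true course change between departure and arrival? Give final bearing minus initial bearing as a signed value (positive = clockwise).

+23.2°

Initial bearing θ₁ = atan2(sin Δλ cos φ₂, cos φ₁ sin φ₂ − sin φ₁ cos φ₂ cos Δλ) = 250.46°
Final bearing θ₂ = (initial bearing from the destination back to the start) + 180° = 273.63°
Δθ = θ₂ − θ₁ = +23.2°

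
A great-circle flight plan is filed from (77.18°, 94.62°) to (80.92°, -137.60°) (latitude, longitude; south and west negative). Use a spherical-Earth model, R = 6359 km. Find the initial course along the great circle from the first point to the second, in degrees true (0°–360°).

θ = atan2( sin Δλ·cos φ₂ ,  cos φ₁ sin φ₂ − sin φ₁ cos φ₂ cos Δλ )
  = atan2(+0.1247, +0.3134) = 21.70°

21.7°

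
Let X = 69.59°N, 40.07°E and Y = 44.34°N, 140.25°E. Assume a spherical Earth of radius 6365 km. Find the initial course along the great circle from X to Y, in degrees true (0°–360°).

N = sin Δλ·cos φ₂ = +0.7039;  D = cos φ₁ sin φ₂ − sin φ₁ cos φ₂ cos Δλ = +0.3622
initial course = atan2(N, D) = 62.77°

62.8°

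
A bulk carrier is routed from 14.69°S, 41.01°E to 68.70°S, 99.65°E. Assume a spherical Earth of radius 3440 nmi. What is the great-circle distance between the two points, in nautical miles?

3916 nmi

cos σ = sin φ₁ sin φ₂ + cos φ₁ cos φ₂ cos Δλ
      = sin(-14.69°)sin(-68.70°) + cos(-14.69°)cos(-68.70°)cos(58.64°) = 0.4191
σ = 65.220° → d = Rσ = 3440·1.13831 = 3916 nmi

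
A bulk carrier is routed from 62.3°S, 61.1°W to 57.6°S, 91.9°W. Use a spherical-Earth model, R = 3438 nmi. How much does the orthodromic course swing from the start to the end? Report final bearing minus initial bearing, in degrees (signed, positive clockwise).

At departure: θ₁ = atan2(sin Δλ cos φ₂, cos φ₁ sin φ₂ − sin φ₁ cos φ₂ cos Δλ) = 273.13°
At arrival: θ₂ = atan2(sin Δλ cos φ₁, −cos φ₂ sin φ₁ + sin φ₂ cos φ₁ cos Δλ) = 299.98°
Δθ = θ₂ − θ₁ = +26.8°

+26.8°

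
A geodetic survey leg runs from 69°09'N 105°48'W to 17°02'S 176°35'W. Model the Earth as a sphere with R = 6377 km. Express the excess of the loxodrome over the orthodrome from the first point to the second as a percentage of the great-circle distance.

2.1%

Great circle: σ = 1.7332 rad → d_gc = Rσ = 11052.9 km
Rhumb: Δφ = -1.5042, Δλ = -1.2354, Δψ = -1.9947, q = Δφ/Δψ = 0.7541 → d_rh = R√(Δφ²+q²Δλ²) = 11282.9 km
Excess = (11282.9 − 11052.9) / 11052.9 = 230.0 / 11052.9 = 2.08% ≈ 2.1%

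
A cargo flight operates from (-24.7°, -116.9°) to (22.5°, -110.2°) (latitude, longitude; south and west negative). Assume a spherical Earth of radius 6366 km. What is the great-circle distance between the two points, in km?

5294 km

Haversine: a = sin²(Δφ/2)+cos φ₁ cos φ₂ sin²(Δλ/2) = 0.16315;  σ = 2·atan2(√a,√(1−a))
σ = 47.646° → d = Rσ = 6366·0.83158 = 5294 km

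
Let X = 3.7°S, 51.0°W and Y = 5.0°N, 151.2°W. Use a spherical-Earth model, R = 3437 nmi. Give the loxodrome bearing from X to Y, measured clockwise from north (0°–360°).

275.0°

Meridional parts: M(φ₁)=-0.0646, M(φ₂)=+0.0874 → ΔM = +0.1520;  Δλ = -1.7488 rad
tan C = Δλ / ΔM = -11.5054 → C = 274.97°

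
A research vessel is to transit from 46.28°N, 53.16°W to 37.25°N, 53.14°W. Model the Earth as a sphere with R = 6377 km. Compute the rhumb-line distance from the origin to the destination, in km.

1005 km

Rhumb course C = atan2(Δλ, Δψ) with Δψ = ln[tan(π/4+φ₂/2)/tan(π/4+φ₁/2)] = -0.2119, Δλ = +0.0003 → C = 179.91°
d = R·|Δφ| / |cos C| = 6377·0.15760 / 1.00000 = 1005 km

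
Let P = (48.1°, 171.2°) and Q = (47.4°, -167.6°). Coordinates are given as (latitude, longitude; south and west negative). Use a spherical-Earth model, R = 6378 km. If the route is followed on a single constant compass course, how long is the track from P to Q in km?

Δψ = ln[tan(π/4+φ₂/2)/tan(π/4+φ₁/2)] = -0.0182;  Δφ = -0.0122 rad,  Δλ = +0.3700 rad
q = Δφ/Δψ = 0.6724
d = R·√(Δφ² + q²Δλ²) = 6378·0.24908 = 1589 km

1589 km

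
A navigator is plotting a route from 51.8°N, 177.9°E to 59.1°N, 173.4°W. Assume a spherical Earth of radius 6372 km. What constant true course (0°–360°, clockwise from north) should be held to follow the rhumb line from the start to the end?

34.0°

Meridional parts: M(φ₁)=+1.0605, M(φ₂)=+1.2860 → ΔM = +0.2255;  Δλ = +0.1518 rad
tan C = Δλ / ΔM = +0.6735 → C = 33.96°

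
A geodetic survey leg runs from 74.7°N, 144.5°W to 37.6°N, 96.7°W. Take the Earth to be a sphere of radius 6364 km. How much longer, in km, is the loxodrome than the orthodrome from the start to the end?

100 km

Great circle: cos σ = sin φ₁ sin φ₂ + cos φ₁ cos φ₂ cos Δλ,  σ = 0.7540 rad → d_gc = 4798.5 km
Rhumb line: Δψ = -1.2984, q = Δφ/Δψ = 0.4987, d_rh = R√(Δφ²+q²Δλ²) = 4898.1 km
Excess = 4898.1 − 4798.5 = 99.6 ≈ 100 km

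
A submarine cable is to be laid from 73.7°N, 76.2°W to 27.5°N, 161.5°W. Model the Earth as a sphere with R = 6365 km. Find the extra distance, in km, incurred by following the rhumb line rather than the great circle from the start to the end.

442 km

Great circle: cos σ = sin φ₁ sin φ₂ + cos φ₁ cos φ₂ cos Δλ,  σ = 1.0888 rad → d_gc = 6929.9 km
Rhumb line: Δψ = -1.4439, q = Δφ/Δψ = 0.5584, d_rh = R√(Δφ²+q²Δλ²) = 7371.9 km
Excess = 7371.9 − 6929.9 = 442.0 ≈ 442 km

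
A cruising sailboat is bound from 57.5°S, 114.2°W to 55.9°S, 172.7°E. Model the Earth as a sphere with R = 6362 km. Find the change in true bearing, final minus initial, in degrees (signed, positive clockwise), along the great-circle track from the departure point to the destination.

At departure: θ₁ = atan2(sin Δλ cos φ₂, cos φ₁ sin φ₂ − sin φ₁ cos φ₂ cos Δλ) = 240.18°
At arrival: θ₂ = atan2(sin Δλ cos φ₁, −cos φ₂ sin φ₁ + sin φ₂ cos φ₁ cos Δλ) = 303.75°
Δθ = θ₂ − θ₁ = +63.6°

+63.6°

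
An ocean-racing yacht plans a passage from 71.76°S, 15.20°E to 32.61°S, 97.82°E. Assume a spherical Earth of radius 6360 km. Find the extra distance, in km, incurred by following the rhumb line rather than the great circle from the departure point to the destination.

388 km

Great circle: cos σ = sin φ₁ sin φ₂ + cos φ₁ cos φ₂ cos Δλ,  σ = 0.9936 rad → d_gc = 6319.1 km
Rhumb line: Δψ = +1.2266, q = Δφ/Δψ = 0.5571, d_rh = R√(Δφ²+q²Δλ²) = 6707.1 km
Excess = 6707.1 − 6319.1 = 388.0 ≈ 388 km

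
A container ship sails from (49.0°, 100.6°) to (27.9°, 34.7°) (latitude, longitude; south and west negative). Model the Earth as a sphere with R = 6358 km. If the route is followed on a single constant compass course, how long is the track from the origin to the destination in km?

Δψ = ln[tan(π/4+φ₂/2)/tan(π/4+φ₁/2)] = -0.4764;  Δφ = -0.3683 rad,  Δλ = -1.1502 rad
q = Δφ/Δψ = 0.7730
d = R·√(Δφ² + q²Δλ²) = 6358·0.96237 = 6119 km

6119 km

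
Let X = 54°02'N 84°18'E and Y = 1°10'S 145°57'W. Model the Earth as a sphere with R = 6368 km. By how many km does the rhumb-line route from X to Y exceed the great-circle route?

Great circle: cos σ = sin φ₁ sin φ₂ + cos φ₁ cos φ₂ cos Δλ,  σ = 1.9735 rad → d_gc = 12567.6 km
Rhumb line: Δψ = -1.1455, q = Δφ/Δψ = 0.8410, d_rh = R√(Δφ²+q²Δλ²) = 13591.7 km
Excess = 13591.7 − 12567.6 = 1024.1 ≈ 1024 km

1024 km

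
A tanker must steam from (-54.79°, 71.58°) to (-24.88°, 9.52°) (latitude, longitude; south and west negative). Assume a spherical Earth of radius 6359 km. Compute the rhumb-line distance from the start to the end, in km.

6120 km

Δψ = ln[tan(π/4+φ₂/2)/tan(π/4+φ₁/2)] = +0.6993;  Δφ = +0.5220 rad,  Δλ = -1.0832 rad
q = Δφ/Δψ = 0.7465
d = R·√(Δφ² + q²Δλ²) = 6359·0.96245 = 6120 km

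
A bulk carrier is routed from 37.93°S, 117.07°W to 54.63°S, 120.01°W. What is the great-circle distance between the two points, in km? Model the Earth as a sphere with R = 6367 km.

1869 km

cos σ = sin φ₁ sin φ₂ + cos φ₁ cos φ₂ cos Δλ
      = sin(-37.93°)sin(-54.63°) + cos(-37.93°)cos(-54.63°)cos(-2.94°) = 0.9572
σ = 16.819° → d = Rσ = 6367·0.29355 = 1869 km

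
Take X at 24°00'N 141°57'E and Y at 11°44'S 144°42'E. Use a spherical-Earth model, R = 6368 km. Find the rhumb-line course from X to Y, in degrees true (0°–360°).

Δψ = ln[tan(π/4+φ₂/2)/tan(π/4+φ₁/2)] = -0.6379
Δλ = +0.0480 rad (taken the short way round)
course = atan2(Δλ, Δψ) = 175.70°

175.7°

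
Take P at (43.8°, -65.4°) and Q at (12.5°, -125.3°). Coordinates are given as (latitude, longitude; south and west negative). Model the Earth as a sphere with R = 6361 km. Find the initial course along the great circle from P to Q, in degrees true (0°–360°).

N = sin Δλ·cos φ₂ = -0.8446;  D = cos φ₁ sin φ₂ − sin φ₁ cos φ₂ cos Δλ = -0.1827
initial course = atan2(N, D) = 257.80°

257.8°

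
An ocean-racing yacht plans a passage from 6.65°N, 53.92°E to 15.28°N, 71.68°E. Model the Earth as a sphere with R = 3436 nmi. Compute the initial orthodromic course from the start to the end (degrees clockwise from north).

62.2°

N = sin Δλ·cos φ₂ = +0.2942;  D = cos φ₁ sin φ₂ − sin φ₁ cos φ₂ cos Δλ = +0.1554
initial course = atan2(N, D) = 62.16°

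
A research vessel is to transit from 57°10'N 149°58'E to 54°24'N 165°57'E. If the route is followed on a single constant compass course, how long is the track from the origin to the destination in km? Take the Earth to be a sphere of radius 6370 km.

Δψ = ln[tan(π/4+φ₂/2)/tan(π/4+φ₁/2)] = -0.0859;  Δφ = -0.0483 rad,  Δλ = +0.2790 rad
q = Δφ/Δψ = 0.5620
d = R·√(Δφ² + q²Δλ²) = 6370·0.16405 = 1045 km

1045 km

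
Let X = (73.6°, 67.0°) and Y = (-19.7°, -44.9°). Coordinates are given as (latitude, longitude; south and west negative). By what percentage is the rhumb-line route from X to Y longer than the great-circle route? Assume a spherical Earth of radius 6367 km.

Great circle: σ = 2.0070 rad → d_gc = Rσ = 12778.7 km
Rhumb: Δφ = -1.6284, Δλ = -1.9530, Δψ = -2.2880, q = Δφ/Δψ = 0.7117 → d_rh = R√(Δφ²+q²Δλ²) = 13631.4 km
Excess = (13631.4 − 12778.7) / 12778.7 = 852.7 / 12778.7 = 6.67% ≈ 6.7%

6.7%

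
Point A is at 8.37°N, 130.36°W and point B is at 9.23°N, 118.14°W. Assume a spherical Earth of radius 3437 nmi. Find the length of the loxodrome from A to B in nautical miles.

Rhumb course C = atan2(Δλ, Δψ) with Δψ = ln[tan(π/4+φ₂/2)/tan(π/4+φ₁/2)] = +0.0152, Δλ = +0.2133 → C = 85.93°
d = R·|Δφ| / |cos C| = 3437·0.01501 / 0.07104 = 726 nmi

726 nmi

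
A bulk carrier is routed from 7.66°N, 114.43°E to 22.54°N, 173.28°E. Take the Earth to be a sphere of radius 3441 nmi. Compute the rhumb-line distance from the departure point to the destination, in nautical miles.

Δψ = ln[tan(π/4+φ₂/2)/tan(π/4+φ₁/2)] = +0.2699;  Δφ = +0.2597 rad,  Δλ = +1.0271 rad
q = Δφ/Δψ = 0.9624
d = R·√(Δφ² + q²Δλ²) = 3441·1.02201 = 3517 nmi

3517 nmi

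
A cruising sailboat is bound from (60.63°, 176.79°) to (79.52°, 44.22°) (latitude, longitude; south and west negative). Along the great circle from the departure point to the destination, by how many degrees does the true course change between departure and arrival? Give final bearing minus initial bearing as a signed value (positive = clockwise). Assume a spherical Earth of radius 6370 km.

-130.5°

Initial bearing θ₁ = atan2(sin Δλ cos φ₂, cos φ₁ sin φ₂ − sin φ₁ cos φ₂ cos Δλ) = 347.20°
Final bearing θ₂ = (initial bearing from the destination back to the start) + 180° = 216.69°
Δθ = θ₂ − θ₁ = -130.5°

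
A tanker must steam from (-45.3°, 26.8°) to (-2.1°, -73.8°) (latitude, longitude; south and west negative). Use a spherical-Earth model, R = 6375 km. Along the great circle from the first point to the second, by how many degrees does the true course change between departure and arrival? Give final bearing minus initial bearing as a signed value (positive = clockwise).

+55.0°

At departure: θ₁ = atan2(sin Δλ cos φ₂, cos φ₁ sin φ₂ − sin φ₁ cos φ₂ cos Δλ) = 260.95°
At arrival: θ₂ = atan2(sin Δλ cos φ₁, −cos φ₂ sin φ₁ + sin φ₂ cos φ₁ cos Δλ) = 315.96°
Δθ = θ₂ − θ₁ = +55.0°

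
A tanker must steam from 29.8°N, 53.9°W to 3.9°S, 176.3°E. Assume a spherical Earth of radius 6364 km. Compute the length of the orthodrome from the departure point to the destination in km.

13997 km

cos σ = sin φ₁ sin φ₂ + cos φ₁ cos φ₂ cos Δλ
      = sin(29.80°)sin(-3.90°) + cos(29.80°)cos(-3.90°)cos(-129.80°) = -0.5880
σ = 126.014° → d = Rσ = 6364·2.19936 = 13997 km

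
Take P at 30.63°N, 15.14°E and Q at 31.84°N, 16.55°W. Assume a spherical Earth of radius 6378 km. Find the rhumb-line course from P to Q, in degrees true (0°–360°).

272.6°

Meridional parts: M(φ₁)=+0.5620, M(φ₂)=+0.5867 → ΔM = +0.0247;  Δλ = -0.5531 rad
tan C = Δλ / ΔM = -22.3930 → C = 272.56°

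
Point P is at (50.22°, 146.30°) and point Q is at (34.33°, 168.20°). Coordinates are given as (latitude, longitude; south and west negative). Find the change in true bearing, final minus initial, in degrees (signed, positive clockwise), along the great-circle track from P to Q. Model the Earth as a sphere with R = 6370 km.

At departure: θ₁ = atan2(sin Δλ cos φ₂, cos φ₁ sin φ₂ − sin φ₁ cos φ₂ cos Δλ) = 126.51°
At arrival: θ₂ = atan2(sin Δλ cos φ₁, −cos φ₂ sin φ₁ + sin φ₂ cos φ₁ cos Δλ) = 141.48°
Δθ = θ₂ − θ₁ = +15.0°

+15.0°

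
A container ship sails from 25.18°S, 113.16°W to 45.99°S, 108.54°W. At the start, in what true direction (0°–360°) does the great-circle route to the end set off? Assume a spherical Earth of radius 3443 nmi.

N = sin Δλ·cos φ₂ = +0.0560;  D = cos φ₁ sin φ₂ − sin φ₁ cos φ₂ cos Δλ = -0.3562
initial course = atan2(N, D) = 171.07°

171.1°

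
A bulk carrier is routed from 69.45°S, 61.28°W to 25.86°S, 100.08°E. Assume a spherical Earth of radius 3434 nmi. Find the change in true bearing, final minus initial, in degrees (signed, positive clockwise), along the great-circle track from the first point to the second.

Initial bearing θ₁ = atan2(sin Δλ cos φ₂, cos φ₁ sin φ₂ − sin φ₁ cos φ₂ cos Δλ) = 163.18°
Final bearing θ₂ = (initial bearing from the destination back to the start) + 180° = 6.48°
Δθ = θ₂ − θ₁ = -156.7°

-156.7°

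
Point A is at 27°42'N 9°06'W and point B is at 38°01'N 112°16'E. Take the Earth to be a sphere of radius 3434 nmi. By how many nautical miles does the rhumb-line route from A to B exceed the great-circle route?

Great circle: cos σ = sin φ₁ sin φ₂ + cos φ₁ cos φ₂ cos Δλ,  σ = 1.6477 rad → d_gc = 5658.1 nmi
Rhumb line: Δψ = +0.2149, q = Δφ/Δψ = 0.8379, d_rh = R√(Δφ²+q²Δλ²) = 6126.4 nmi
Excess = 6126.4 − 5658.1 = 468.3 ≈ 468 nmi

468 nmi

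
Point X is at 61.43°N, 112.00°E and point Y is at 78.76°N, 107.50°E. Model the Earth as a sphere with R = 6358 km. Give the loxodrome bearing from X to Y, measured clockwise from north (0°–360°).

355.3°

Δψ = ln[tan(π/4+φ₂/2)/tan(π/4+φ₁/2)] = +0.9507
Δλ = -0.0785 rad (taken the short way round)
course = atan2(Δλ, Δψ) = 355.28°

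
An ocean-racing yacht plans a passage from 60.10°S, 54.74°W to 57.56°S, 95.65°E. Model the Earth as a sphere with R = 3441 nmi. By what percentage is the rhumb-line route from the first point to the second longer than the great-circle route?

Great circle: σ = 1.0482 rad → d_gc = Rσ = 3606.8 nmi
Rhumb: Δφ = +0.0443, Δλ = +2.6248, Δψ = +0.0857, q = Δφ/Δψ = 0.5173 → d_rh = R√(Δφ²+q²Δλ²) = 4674.8 nmi
Excess = (4674.8 − 3606.8) / 3606.8 = 1068.0 / 3606.8 = 29.61% ≈ 29.6%

29.6%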